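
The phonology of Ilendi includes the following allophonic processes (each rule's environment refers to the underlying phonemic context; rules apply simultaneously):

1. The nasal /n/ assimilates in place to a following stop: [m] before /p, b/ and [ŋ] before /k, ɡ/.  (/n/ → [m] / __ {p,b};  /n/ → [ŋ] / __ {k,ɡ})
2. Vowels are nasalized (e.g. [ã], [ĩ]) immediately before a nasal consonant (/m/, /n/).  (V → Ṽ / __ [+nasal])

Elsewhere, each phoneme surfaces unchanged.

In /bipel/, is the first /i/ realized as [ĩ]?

No

/i/ (between /b/ and /p/): rule 2 targets it, but not before a nasal consonant → unchanged [i].
The actual realization is [i], not [ĩ].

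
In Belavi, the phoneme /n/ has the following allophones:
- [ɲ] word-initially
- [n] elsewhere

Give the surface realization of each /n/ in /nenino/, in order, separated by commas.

[ɲ], [n], [n]

Occurrence 1 (position 1): word-initially → [ɲ].
Occurrence 2 (position 3): no conditioning environment matches → elsewhere allophone [n].
Occurrence 3 (position 5): no conditioning environment matches → elsewhere allophone [n].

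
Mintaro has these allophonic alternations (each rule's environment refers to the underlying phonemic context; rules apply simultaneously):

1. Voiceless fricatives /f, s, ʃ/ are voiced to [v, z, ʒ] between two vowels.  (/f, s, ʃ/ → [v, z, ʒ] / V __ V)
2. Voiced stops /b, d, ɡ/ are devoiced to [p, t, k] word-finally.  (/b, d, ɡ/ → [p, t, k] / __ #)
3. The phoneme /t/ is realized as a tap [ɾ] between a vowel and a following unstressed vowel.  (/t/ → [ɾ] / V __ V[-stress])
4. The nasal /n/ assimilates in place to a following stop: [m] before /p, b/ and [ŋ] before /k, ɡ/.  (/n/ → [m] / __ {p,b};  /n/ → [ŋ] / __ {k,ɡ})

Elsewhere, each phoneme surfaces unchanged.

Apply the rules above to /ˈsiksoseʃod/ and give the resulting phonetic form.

/s/ (word-initial) is in the target of rule 1 but the environment (between two vowels) is not met → [s].
/s/ (between /k/ and /o/) is in the target of rule 1 but the environment (between two vowels) is not met → [s].
/s/ meets the environment for rule 1 (between two vowels) → [z].
/ʃ/ (between /e/ and /o/) occurs between two vowels → [ʒ] by rule 1.
/d/ — word-final, word-finally — surfaces as [t] (rule 2).

[ˈsiksozeʒot]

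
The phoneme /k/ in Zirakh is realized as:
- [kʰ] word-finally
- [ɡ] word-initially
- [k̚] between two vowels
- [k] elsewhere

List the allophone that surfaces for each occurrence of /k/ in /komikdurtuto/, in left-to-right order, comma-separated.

Occurrence 1 (position 1): word-initially → [ɡ].
Occurrence 2 (position 5): no conditioning environment matches → elsewhere allophone [k].

[ɡ], [k]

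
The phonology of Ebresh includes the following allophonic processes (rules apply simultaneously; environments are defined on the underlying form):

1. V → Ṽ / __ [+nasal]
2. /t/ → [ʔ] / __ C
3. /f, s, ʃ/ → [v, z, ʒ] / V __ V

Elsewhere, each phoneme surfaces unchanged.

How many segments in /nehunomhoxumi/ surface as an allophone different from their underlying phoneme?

Segments that undergo a rule: /u/ → [ũ] (rule 1); /o/ → [õ] (rule 1); /u/ → [ũ] (rule 1).
All other segments surface unchanged.

3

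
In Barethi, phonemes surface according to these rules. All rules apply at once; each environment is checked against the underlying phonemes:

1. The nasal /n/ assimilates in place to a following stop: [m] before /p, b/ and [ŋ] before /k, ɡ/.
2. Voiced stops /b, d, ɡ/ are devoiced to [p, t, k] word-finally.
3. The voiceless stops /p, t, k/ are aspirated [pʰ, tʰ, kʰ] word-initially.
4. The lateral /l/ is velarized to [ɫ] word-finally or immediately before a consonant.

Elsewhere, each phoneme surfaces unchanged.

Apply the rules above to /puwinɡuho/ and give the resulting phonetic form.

[pʰuwiŋɡuho]

/p/ meets the environment for rule 3 (word-initially) → [pʰ].
/u/ (between /p/ and /w/) is unaffected → [u].
/w/ — not in any rule's target class → [w].
/i/ (between /w/ and /n/): no rule targets it → [i].
/n/ (between /i/ and /ɡ/): before a labial or velar stop, so rule 1 applies → [ŋ].
/ɡ/ — between /n/ and /u/; rule 2 does not apply here → [ɡ].
/u/ stays [u].
/h/ — not in any rule's target class → [h].
/o/ (word-final): no rule targets it → [o].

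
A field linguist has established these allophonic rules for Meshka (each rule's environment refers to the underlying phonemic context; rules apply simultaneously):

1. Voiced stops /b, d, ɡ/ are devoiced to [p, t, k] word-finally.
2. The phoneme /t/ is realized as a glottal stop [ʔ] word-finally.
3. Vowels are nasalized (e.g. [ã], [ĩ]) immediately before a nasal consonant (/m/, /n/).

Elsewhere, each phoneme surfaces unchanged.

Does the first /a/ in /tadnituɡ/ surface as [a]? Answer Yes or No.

/a/ (between /t/ and /d/) is in the target of rule 3 but the environment (before a nasal consonant) is not met → [a].
The actual realization is [a], which matches [a].

Yes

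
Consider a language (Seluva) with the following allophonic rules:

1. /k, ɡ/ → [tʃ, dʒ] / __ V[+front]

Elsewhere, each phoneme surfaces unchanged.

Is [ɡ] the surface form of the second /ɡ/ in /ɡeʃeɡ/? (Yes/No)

Yes

/ɡ/ (word-final) fails the environment for rule 1, so it stays [ɡ].
The actual realization is [ɡ], which matches [ɡ].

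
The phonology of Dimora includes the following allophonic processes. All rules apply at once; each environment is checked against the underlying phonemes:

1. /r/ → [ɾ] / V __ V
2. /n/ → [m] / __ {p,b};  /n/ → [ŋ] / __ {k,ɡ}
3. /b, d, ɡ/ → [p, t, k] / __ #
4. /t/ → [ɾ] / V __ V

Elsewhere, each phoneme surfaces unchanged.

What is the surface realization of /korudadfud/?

/k/ — not in any rule's target class → [k].
/o/ (between /k/ and /r/) is unaffected → [o].
/r/ (between /o/ and /u/): between two vowels, so rule 1 applies → [ɾ].
/u/ (between /r/ and /d/) is unaffected → [u].
/d/ (between /u/ and /a/) fails the environment for rule 3, so it stays [d].
/a/ — not in any rule's target class → [a].
/d/ — between /a/ and /f/; rule 3 does not apply here → [d].
/f/ (between /d/ and /u/): no rule targets it → [f].
/u/ stays [u].
/d/ (word-final): word-finally, so rule 3 applies → [t].

[koɾudadfut]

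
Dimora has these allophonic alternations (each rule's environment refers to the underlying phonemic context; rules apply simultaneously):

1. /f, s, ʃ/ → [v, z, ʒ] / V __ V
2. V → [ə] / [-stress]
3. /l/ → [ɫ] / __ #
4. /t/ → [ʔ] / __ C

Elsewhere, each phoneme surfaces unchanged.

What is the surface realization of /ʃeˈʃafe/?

[ʃəˈʒavə]

/ʃ/ — word-initial; rule 1 does not apply here → [ʃ].
/e/ — between /ʃ/ and /ʃ/, in an unstressed syllable — surfaces as [ə] (rule 2).
/ʃ/ — between /e/ and /a/, between two vowels — surfaces as [ʒ] (rule 1).
/a/ — between /ʃ/ and /f/; rule 2 does not apply here → [a].
/f/ (between /a/ and /e/): between two vowels, so rule 1 applies → [v].
/e/ meets the environment for rule 2 (in an unstressed syllable) → [ə].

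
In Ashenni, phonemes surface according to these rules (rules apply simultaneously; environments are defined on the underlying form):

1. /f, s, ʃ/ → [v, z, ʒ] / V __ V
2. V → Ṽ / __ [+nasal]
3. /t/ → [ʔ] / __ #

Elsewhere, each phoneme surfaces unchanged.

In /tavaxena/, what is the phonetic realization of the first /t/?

[t]

/t/ (word-initial): rule 3 targets it, but not word-finally → unchanged [t].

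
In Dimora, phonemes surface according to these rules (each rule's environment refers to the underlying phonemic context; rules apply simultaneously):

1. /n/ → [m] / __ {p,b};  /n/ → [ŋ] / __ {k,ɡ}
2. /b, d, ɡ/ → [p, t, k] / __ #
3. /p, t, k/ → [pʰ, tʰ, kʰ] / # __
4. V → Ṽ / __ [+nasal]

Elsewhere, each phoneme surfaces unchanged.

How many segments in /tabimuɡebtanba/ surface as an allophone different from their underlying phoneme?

Segments that undergo a rule: /t/ → [tʰ] (rule 3); /i/ → [ĩ] (rule 4); /a/ → [ã] (rule 4); /n/ → [m] (rule 1).
All other segments surface unchanged.

4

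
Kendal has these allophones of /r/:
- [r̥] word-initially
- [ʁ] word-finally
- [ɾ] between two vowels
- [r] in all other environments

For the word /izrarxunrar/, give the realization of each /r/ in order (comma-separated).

Occurrence 1 (position 3): no conditioning environment matches → elsewhere allophone [r].
Occurrence 2 (position 5): no conditioning environment matches → elsewhere allophone [r].
Occurrence 3 (position 9): no conditioning environment matches → elsewhere allophone [r].
Occurrence 4 (position 11): word-finally → [ʁ].

[r], [r], [r], [ʁ]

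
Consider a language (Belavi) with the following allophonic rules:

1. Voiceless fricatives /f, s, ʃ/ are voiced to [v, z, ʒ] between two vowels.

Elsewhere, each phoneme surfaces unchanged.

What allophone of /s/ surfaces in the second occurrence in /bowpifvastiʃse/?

/s/ (between /ʃ/ and /e/): rule 1 targets it, but not between two vowels → unchanged [s].

[s]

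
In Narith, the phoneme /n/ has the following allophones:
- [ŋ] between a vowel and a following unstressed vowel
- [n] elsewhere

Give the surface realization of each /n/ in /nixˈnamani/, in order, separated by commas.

[n], [n], [ŋ]

Occurrence 1 (position 1): no conditioning environment matches → elsewhere allophone [n].
Occurrence 2 (position 4): no conditioning environment matches → elsewhere allophone [n].
Occurrence 3 (position 8): between a vowel and a following unstressed vowel → [ŋ].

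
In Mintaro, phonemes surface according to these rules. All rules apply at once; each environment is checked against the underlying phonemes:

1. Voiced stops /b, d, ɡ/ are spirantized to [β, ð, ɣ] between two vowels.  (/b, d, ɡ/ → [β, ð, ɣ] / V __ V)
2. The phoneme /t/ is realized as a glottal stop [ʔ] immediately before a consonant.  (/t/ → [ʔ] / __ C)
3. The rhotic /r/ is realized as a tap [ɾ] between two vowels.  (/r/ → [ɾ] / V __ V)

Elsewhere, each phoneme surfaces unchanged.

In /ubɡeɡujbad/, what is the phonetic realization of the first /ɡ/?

[ɡ]

/ɡ/ — between /b/ and /e/; rule 1 does not apply here → [ɡ].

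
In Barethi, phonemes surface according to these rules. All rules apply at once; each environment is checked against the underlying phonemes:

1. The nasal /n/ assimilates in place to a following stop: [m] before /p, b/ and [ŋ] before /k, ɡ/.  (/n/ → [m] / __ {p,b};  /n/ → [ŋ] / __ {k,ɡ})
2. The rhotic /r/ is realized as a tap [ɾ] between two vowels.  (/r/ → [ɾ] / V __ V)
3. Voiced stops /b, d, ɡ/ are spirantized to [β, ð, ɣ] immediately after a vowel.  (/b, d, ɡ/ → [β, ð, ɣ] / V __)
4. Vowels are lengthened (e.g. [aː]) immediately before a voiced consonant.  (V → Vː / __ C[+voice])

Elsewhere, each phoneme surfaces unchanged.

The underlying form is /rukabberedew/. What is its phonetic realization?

/r/ — word-initial; rule 2 does not apply here → [r].
/u/ — between /r/ and /k/; rule 4 does not apply here → [u].
/k/ (between /u/ and /a/) is unaffected → [k].
/a/ — between /k/ and /b/, before a voiced consonant — surfaces as [aː] (rule 4).
/b/ — between /a/ and /b/, immediately after a vowel — surfaces as [β] (rule 3).
/b/ (between /b/ and /e/) is in the target of rule 3 but the environment (immediately after a vowel) is not met → [b].
Rule 4 applies to /e/ (between /b/ and /r/: before a voiced consonant) → [eː].
/r/ (between /e/ and /e/) occurs between two vowels → [ɾ] by rule 2.
/e/ — between /r/ and /d/, before a voiced consonant — surfaces as [eː] (rule 4).
/d/ — between /e/ and /e/, immediately after a vowel — surfaces as [ð] (rule 3).
/e/ meets the environment for rule 4 (before a voiced consonant) → [eː].
/w/ (word-final): no rule targets it → [w].

[rukaːβbeːɾeːðeːw]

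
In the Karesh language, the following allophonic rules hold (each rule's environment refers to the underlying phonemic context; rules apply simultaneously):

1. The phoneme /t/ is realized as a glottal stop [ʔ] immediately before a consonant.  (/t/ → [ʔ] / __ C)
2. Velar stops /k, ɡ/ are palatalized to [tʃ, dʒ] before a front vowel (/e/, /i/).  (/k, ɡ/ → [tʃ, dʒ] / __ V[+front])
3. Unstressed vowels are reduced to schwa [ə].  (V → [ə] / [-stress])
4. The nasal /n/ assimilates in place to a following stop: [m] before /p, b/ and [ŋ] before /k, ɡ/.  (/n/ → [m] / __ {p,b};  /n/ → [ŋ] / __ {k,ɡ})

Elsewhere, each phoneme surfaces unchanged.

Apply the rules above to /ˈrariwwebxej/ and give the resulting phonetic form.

[ˈrarəwwəbxəj]

/r/ (word-initial) is unaffected → [r].
/a/ (between /r/ and /r/) fails the environment for rule 3, so it stays [a].
/r/ — not in any rule's target class → [r].
/i/ (between /r/ and /w/): in an unstressed syllable, so rule 3 applies → [ə].
/w/ — not in any rule's target class → [w].
/w/ stays [w].
/e/ (between /w/ and /b/) occurs in an unstressed syllable → [ə] by rule 3.
/b/ (between /e/ and /x/): no rule targets it → [b].
/x/ — not in any rule's target class → [x].
/e/ (between /x/ and /j/) occurs in an unstressed syllable → [ə] by rule 3.
/j/ stays [j].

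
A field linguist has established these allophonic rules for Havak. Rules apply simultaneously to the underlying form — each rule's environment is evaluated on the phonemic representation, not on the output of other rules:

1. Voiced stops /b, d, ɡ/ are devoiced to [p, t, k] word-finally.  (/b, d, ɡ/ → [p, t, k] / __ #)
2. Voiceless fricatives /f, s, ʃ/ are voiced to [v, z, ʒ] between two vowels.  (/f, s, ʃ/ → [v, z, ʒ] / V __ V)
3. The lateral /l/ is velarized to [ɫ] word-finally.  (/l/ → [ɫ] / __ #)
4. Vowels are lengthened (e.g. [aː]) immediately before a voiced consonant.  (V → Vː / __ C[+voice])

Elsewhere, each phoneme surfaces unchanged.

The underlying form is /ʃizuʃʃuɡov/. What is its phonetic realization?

[ʃiːzuʃʃuːɡoːv]

/ʃ/ (word-initial) fails the environment for rule 2, so it stays [ʃ].
/i/ (between /ʃ/ and /z/) occurs before a voiced consonant → [iː] by rule 4.
/z/ stays [z].
/u/ (between /z/ and /ʃ/) is in the target of rule 4 but the environment (before a voiced consonant) is not met → [u].
/ʃ/ (between /u/ and /ʃ/) is in the target of rule 2 but the environment (between two vowels) is not met → [ʃ].
/ʃ/ (between /ʃ/ and /u/) is in the target of rule 2 but the environment (between two vowels) is not met → [ʃ].
/u/ — between /ʃ/ and /ɡ/, before a voiced consonant — surfaces as [uː] (rule 4).
/ɡ/ (between /u/ and /o/): rule 1 targets it, but not word-finally → unchanged [ɡ].
/o/ (between /ɡ/ and /v/): before a voiced consonant, so rule 4 applies → [oː].
/v/ (word-final): no rule targets it → [v].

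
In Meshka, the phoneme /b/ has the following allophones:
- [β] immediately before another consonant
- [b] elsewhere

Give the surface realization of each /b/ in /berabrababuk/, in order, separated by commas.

[b], [β], [b], [b]

Occurrence 1 (position 1): no conditioning environment matches → elsewhere allophone [b].
Occurrence 2 (position 5): immediately before another consonant → [β].
Occurrence 3 (position 8): no conditioning environment matches → elsewhere allophone [b].
Occurrence 4 (position 10): no conditioning environment matches → elsewhere allophone [b].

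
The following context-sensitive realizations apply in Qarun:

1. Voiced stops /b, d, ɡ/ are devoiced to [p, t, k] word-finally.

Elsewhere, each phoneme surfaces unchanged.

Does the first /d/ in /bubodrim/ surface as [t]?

/d/ — between /o/ and /r/; rule 1 does not apply here → [d].
The actual realization is [d], not [t].

No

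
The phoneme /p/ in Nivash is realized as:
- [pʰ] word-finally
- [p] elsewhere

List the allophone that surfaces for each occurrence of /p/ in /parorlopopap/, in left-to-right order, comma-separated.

Occurrence 1 (position 1): no conditioning environment matches → elsewhere allophone [p].
Occurrence 2 (position 8): no conditioning environment matches → elsewhere allophone [p].
Occurrence 3 (position 10): no conditioning environment matches → elsewhere allophone [p].
Occurrence 4 (position 12): word-finally → [pʰ].

[p], [p], [p], [pʰ]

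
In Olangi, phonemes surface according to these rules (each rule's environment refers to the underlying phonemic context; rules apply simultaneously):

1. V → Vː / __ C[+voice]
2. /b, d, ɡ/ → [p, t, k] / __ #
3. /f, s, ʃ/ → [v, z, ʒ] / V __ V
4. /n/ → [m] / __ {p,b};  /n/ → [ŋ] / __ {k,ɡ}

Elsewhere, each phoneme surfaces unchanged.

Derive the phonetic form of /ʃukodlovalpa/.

/ʃ/ (word-initial): rule 3 targets it, but not between two vowels → unchanged [ʃ].
/u/ (between /ʃ/ and /k/) fails the environment for rule 1, so it stays [u].
/k/ stays [k].
/o/ (between /k/ and /d/): before a voiced consonant, so rule 1 applies → [oː].
/d/ (between /o/ and /l/) is in the target of rule 2 but the environment (word-finally) is not met → [d].
/l/ (between /d/ and /o/): no rule targets it → [l].
/o/ (between /l/ and /v/) occurs before a voiced consonant → [oː] by rule 1.
/v/ — not in any rule's target class → [v].
/a/ (between /v/ and /l/) occurs before a voiced consonant → [aː] by rule 1.
/l/ (between /a/ and /p/) is unaffected → [l].
/p/ (between /l/ and /a/): no rule targets it → [p].
/a/ (word-final) is in the target of rule 1 but the environment (before a voiced consonant) is not met → [a].

[ʃukoːdloːvaːlpa]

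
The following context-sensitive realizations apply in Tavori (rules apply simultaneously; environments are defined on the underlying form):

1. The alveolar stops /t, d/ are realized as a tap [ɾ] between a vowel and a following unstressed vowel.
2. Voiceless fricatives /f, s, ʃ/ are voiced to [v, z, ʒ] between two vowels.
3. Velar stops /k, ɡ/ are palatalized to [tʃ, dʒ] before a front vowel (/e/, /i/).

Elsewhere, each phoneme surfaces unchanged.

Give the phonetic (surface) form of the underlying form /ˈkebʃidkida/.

[ˈtʃebʃidtʃiɾa]

Rule 3 applies to /k/ (word-initial: before a front vowel) → [tʃ].
/e/ (between /k/ and /b/) is unaffected → [e].
/b/ (between /e/ and /ʃ/): no rule targets it → [b].
/ʃ/ (between /b/ and /i/) fails the environment for rule 2, so it stays [ʃ].
/i/ (between /ʃ/ and /d/): no rule targets it → [i].
/d/ (between /i/ and /k/) fails the environment for rule 1, so it stays [d].
/k/ meets the environment for rule 3 (before a front vowel) → [tʃ].
/i/ (between /k/ and /d/) is unaffected → [i].
/d/ — between /i/ and /a/, between a vowel and a following unstressed vowel — surfaces as [ɾ] (rule 1).
/a/ (word-final) is unaffected → [a].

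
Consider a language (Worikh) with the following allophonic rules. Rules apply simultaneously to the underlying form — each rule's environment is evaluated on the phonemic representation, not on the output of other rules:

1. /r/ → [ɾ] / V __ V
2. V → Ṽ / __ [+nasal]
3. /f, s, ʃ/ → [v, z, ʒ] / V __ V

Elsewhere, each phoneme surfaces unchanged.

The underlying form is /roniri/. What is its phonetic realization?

[rõniɾi]

/r/ (word-initial) fails the environment for rule 1, so it stays [r].
Rule 2 applies to /o/ (between /r/ and /n/: before a nasal consonant) → [õ].
/n/ (between /o/ and /i/) is unaffected → [n].
/i/ — between /n/ and /r/; rule 2 does not apply here → [i].
/r/ (between /i/ and /i/) occurs between two vowels → [ɾ] by rule 1.
/i/ — word-final; rule 2 does not apply here → [i].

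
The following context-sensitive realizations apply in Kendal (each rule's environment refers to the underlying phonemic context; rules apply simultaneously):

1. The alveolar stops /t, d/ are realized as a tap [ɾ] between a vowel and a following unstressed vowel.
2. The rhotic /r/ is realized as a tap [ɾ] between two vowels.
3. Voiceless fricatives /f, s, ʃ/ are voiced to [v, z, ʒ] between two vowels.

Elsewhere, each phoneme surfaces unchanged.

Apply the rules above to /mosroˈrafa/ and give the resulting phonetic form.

/m/ — not in any rule's target class → [m].
/o/ (between /m/ and /s/): no rule targets it → [o].
/s/ (between /o/ and /r/) fails the environment for rule 3, so it stays [s].
/r/ — between /s/ and /o/; rule 2 does not apply here → [r].
/o/ (between /r/ and /r/): no rule targets it → [o].
/r/ — between /o/ and /a/, between two vowels — surfaces as [ɾ] (rule 2).
/a/ stays [a].
/f/ (between /a/ and /a/) occurs between two vowels → [v] by rule 3.
/a/ stays [a].

[mosroˈɾava]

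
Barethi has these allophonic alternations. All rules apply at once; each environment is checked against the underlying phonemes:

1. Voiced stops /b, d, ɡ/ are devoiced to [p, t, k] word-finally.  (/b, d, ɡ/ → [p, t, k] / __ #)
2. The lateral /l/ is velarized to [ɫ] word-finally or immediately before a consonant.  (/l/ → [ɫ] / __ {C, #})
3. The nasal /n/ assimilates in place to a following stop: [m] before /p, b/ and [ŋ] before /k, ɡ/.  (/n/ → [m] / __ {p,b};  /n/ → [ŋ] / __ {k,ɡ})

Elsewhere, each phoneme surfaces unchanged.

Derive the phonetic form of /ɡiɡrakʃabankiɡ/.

/ɡ/ — word-initial; rule 1 does not apply here → [ɡ].
/i/ (between /ɡ/ and /ɡ/) is unaffected → [i].
/ɡ/ — between /i/ and /r/; rule 1 does not apply here → [ɡ].
/r/ (between /ɡ/ and /a/) is unaffected → [r].
/a/ (between /r/ and /k/) is unaffected → [a].
/k/ stays [k].
/ʃ/ stays [ʃ].
/a/ — not in any rule's target class → [a].
/b/ — between /a/ and /a/; rule 1 does not apply here → [b].
/a/ — not in any rule's target class → [a].
/n/ meets the environment for rule 3 (before a labial or velar stop) → [ŋ].
/k/ (between /n/ and /i/): no rule targets it → [k].
/i/ — not in any rule's target class → [i].
Rule 1 applies to /ɡ/ (word-final: word-finally) → [k].

[ɡiɡrakʃabaŋkik]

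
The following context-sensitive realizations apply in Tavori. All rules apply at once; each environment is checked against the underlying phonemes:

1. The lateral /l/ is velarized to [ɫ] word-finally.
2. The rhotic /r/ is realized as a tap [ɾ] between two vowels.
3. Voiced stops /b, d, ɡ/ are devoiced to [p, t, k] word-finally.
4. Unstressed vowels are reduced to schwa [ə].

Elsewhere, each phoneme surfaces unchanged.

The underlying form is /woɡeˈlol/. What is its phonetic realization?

[wəɡəˈloɫ]

/w/ (word-initial): no rule targets it → [w].
/o/ — between /w/ and /ɡ/, in an unstressed syllable — surfaces as [ə] (rule 4).
/ɡ/ (between /o/ and /e/) fails the environment for rule 3, so it stays [ɡ].
/e/ meets the environment for rule 4 (in an unstressed syllable) → [ə].
/l/ (between /e/ and /o/) fails the environment for rule 1, so it stays [l].
/o/ — between /l/ and /l/; rule 4 does not apply here → [o].
/l/ (word-final) occurs word-finally → [ɫ] by rule 1.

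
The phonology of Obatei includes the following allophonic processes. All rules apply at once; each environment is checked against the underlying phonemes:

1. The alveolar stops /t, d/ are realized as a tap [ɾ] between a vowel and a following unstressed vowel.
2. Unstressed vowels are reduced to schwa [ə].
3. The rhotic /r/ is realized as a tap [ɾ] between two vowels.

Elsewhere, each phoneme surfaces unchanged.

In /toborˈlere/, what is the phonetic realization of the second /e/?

[ə]

/e/ (word-final): in an unstressed syllable, so rule 2 applies → [ə].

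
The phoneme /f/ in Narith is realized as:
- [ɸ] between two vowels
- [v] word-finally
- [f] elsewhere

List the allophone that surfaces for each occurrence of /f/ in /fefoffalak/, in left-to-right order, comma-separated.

[f], [ɸ], [f], [f]

Occurrence 1 (position 1): no conditioning environment matches → elsewhere allophone [f].
Occurrence 2 (position 3): between two vowels → [ɸ].
Occurrence 3 (position 5): no conditioning environment matches → elsewhere allophone [f].
Occurrence 4 (position 6): no conditioning environment matches → elsewhere allophone [f].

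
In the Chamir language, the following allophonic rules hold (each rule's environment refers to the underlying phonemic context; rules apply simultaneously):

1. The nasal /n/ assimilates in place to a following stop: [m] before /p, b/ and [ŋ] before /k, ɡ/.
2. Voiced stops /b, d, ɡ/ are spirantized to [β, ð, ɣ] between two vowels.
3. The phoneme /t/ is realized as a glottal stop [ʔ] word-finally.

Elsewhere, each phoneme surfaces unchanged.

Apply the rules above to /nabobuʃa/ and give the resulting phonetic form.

/n/ — word-initial; rule 1 does not apply here → [n].
/a/ (between /n/ and /b/): no rule targets it → [a].
/b/ — between /a/ and /o/, between two vowels — surfaces as [β] (rule 2).
/o/ stays [o].
/b/ (between /o/ and /u/) occurs between two vowels → [β] by rule 2.
/u/ (between /b/ and /ʃ/) is unaffected → [u].
/ʃ/ — not in any rule's target class → [ʃ].
/a/ stays [a].

[naβoβuʃa]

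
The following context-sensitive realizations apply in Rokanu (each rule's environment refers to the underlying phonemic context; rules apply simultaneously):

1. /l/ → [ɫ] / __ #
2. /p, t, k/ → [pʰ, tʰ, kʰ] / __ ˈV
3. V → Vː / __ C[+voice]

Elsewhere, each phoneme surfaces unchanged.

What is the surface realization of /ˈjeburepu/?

/e/ meets the environment for rule 3 (before a voiced consonant) → [eː].
/u/ meets the environment for rule 3 (before a voiced consonant) → [uː].
/e/ (between /r/ and /p/) fails the environment for rule 3, so it stays [e].
/p/ (between /e/ and /u/): rule 2 targets it, but not immediately before a stressed vowel → unchanged [p].
/u/ (word-final) fails the environment for rule 3, so it stays [u].

[ˈjeːbuːrepu]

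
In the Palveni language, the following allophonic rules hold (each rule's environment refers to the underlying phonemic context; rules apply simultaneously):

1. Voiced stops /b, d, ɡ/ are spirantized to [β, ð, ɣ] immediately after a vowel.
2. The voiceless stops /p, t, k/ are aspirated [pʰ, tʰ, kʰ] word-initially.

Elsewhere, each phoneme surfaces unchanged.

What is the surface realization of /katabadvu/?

[kʰataβaðvu]

/k/ (word-initial) occurs word-initially → [kʰ] by rule 2.
/a/ (between /k/ and /t/) is unaffected → [a].
/t/ — between /a/ and /a/; rule 2 does not apply here → [t].
/a/ stays [a].
/b/ — between /a/ and /a/, immediately after a vowel — surfaces as [β] (rule 1).
/a/ — not in any rule's target class → [a].
/d/ meets the environment for rule 1 (immediately after a vowel) → [ð].
/v/ — not in any rule's target class → [v].
/u/ stays [u].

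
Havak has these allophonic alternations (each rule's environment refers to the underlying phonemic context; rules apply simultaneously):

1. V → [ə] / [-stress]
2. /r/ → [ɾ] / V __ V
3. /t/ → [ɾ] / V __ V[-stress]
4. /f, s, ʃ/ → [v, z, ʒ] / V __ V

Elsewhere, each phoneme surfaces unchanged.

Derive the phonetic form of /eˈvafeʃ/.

Rule 1 applies to /e/ (word-initial: in an unstressed syllable) → [ə].
/v/ (between /e/ and /a/): no rule targets it → [v].
/a/ (between /v/ and /f/) is in the target of rule 1 but the environment (in an unstressed syllable) is not met → [a].
/f/ — between /a/ and /e/, between two vowels — surfaces as [v] (rule 4).
/e/ (between /f/ and /ʃ/) occurs in an unstressed syllable → [ə] by rule 1.
/ʃ/ (word-final) is in the target of rule 4 but the environment (between two vowels) is not met → [ʃ].

[əˈvavəʃ]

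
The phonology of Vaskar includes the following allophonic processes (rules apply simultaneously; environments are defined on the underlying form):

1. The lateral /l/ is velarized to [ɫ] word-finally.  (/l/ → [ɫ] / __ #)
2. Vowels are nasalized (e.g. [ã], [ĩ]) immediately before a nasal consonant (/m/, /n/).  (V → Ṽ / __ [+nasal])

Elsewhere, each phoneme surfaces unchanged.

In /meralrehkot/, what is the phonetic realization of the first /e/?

[e]

/e/ — between /m/ and /r/; rule 2 does not apply here → [e].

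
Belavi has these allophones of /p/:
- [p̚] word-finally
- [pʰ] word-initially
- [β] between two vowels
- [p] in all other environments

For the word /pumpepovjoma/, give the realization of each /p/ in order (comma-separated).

Occurrence 1 (position 1): word-initially → [pʰ].
Occurrence 2 (position 4): no conditioning environment matches → elsewhere allophone [p].
Occurrence 3 (position 6): between two vowels → [β].

[pʰ], [p], [β]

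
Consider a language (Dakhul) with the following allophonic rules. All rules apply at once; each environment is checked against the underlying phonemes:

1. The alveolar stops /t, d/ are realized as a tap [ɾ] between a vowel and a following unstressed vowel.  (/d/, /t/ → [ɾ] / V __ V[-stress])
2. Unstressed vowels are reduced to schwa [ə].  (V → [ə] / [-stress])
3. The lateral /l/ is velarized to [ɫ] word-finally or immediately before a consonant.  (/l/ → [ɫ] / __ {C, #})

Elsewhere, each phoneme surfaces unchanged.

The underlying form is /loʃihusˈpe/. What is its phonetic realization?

/l/ — word-initial; rule 3 does not apply here → [l].
/o/ — between /l/ and /ʃ/, in an unstressed syllable — surfaces as [ə] (rule 2).
/i/ — between /ʃ/ and /h/, in an unstressed syllable — surfaces as [ə] (rule 2).
/u/ (between /h/ and /s/): in an unstressed syllable, so rule 2 applies → [ə].
/e/ — word-final; rule 2 does not apply here → [e].

[ləʃəhəsˈpe]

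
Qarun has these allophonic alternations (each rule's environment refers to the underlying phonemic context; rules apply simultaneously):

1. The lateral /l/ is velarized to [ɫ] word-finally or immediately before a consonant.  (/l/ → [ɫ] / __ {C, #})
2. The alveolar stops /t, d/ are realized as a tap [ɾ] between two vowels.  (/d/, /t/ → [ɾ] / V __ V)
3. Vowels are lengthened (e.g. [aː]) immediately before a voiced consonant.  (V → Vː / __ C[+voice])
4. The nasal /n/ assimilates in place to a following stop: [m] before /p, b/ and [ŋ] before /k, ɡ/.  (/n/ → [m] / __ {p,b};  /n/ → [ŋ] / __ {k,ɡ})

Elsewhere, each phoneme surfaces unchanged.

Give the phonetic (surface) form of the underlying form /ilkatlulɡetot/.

[iːɫkatluːɫɡeɾot]

Rule 3 applies to /i/ (word-initial: before a voiced consonant) → [iː].
/l/ meets the environment for rule 1 (word-finally or immediately before a consonant) → [ɫ].
/k/ stays [k].
/a/ (between /k/ and /t/) fails the environment for rule 3, so it stays [a].
/t/ — between /a/ and /l/; rule 2 does not apply here → [t].
/l/ (between /t/ and /u/): rule 1 targets it, but not word-finally or immediately before a consonant → unchanged [l].
/u/ (between /l/ and /l/): before a voiced consonant, so rule 3 applies → [uː].
Rule 1 applies to /l/ (between /u/ and /ɡ/: word-finally or immediately before a consonant) → [ɫ].
/ɡ/ (between /l/ and /e/): no rule targets it → [ɡ].
/e/ (between /ɡ/ and /t/) is in the target of rule 3 but the environment (before a voiced consonant) is not met → [e].
/t/ (between /e/ and /o/) occurs between two vowels → [ɾ] by rule 2.
/o/ (between /t/ and /t/) is in the target of rule 3 but the environment (before a voiced consonant) is not met → [o].
/t/ — word-final; rule 2 does not apply here → [t].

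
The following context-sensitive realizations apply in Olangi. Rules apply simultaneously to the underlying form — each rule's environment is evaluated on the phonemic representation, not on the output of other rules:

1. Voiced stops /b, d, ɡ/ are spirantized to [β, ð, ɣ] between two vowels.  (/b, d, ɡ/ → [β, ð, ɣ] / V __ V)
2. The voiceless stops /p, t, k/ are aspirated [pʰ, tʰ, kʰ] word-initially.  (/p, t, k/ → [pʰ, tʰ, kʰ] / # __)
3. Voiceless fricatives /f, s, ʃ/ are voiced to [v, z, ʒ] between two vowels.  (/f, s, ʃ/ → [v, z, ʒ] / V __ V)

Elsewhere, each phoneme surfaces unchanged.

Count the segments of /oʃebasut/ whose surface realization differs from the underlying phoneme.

Segments that undergo a rule: /ʃ/ → [ʒ] (rule 3); /b/ → [β] (rule 1); /s/ → [z] (rule 3).
All other segments surface unchanged.

3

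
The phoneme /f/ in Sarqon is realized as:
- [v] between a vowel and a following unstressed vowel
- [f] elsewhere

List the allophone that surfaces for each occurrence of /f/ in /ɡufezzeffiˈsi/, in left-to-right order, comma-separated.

Occurrence 1 (position 3): between a vowel and a following unstressed vowel → [v].
Occurrence 2 (position 8): no conditioning environment matches → elsewhere allophone [f].
Occurrence 3 (position 9): no conditioning environment matches → elsewhere allophone [f].

[v], [f], [f]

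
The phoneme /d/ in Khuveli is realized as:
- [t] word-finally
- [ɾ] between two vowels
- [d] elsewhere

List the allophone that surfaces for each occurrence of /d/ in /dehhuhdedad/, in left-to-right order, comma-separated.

[d], [d], [ɾ], [t]

Occurrence 1 (position 1): no conditioning environment matches → elsewhere allophone [d].
Occurrence 2 (position 7): no conditioning environment matches → elsewhere allophone [d].
Occurrence 3 (position 9): between two vowels → [ɾ].
Occurrence 4 (position 11): word-finally → [t].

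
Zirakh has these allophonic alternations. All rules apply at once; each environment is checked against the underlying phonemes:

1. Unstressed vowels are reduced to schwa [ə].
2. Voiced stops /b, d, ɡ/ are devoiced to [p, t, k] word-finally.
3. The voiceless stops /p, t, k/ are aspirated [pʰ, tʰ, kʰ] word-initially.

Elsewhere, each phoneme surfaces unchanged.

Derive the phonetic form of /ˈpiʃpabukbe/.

/p/ (word-initial): word-initially, so rule 3 applies → [pʰ].
/i/ — between /p/ and /ʃ/; rule 1 does not apply here → [i].
/p/ (between /ʃ/ and /a/): rule 3 targets it, but not word-initially → unchanged [p].
/a/ meets the environment for rule 1 (in an unstressed syllable) → [ə].
/b/ (between /a/ and /u/) is in the target of rule 2 but the environment (word-finally) is not met → [b].
/u/ — between /b/ and /k/, in an unstressed syllable — surfaces as [ə] (rule 1).
/k/ — between /u/ and /b/; rule 3 does not apply here → [k].
/b/ (between /k/ and /e/): rule 2 targets it, but not word-finally → unchanged [b].
/e/ — word-final, in an unstressed syllable — surfaces as [ə] (rule 1).

[ˈpʰiʃpəbəkbə]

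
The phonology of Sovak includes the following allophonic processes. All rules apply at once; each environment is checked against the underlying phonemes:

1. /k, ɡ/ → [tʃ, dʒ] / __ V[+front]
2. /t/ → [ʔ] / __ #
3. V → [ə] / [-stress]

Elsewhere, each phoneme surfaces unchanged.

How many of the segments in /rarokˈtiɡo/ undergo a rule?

3

Segments that undergo a rule: /a/ → [ə] (rule 3); /o/ → [ə] (rule 3); /o/ → [ə] (rule 3).
All other segments surface unchanged.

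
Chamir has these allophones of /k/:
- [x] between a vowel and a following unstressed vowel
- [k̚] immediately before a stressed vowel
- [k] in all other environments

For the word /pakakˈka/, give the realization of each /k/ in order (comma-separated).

Occurrence 1 (position 3): between a vowel and a following unstressed vowel → [x].
Occurrence 2 (position 5): no conditioning environment matches → elsewhere allophone [k].
Occurrence 3 (position 6): immediately before a stressed vowel → [k̚].

[x], [k], [k̚]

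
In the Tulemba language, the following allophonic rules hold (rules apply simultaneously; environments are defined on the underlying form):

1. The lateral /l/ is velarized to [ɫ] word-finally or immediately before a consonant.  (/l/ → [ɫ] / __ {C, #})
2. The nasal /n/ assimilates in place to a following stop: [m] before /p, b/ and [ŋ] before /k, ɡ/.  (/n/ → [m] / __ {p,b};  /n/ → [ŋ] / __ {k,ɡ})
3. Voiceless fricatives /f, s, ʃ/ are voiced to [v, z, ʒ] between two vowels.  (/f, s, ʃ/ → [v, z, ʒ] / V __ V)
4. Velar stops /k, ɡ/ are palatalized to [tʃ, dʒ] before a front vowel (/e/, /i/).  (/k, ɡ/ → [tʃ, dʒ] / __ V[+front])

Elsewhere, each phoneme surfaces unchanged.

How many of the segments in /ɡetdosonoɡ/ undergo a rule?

Segments that undergo a rule: /ɡ/ → [dʒ] (rule 4); /s/ → [z] (rule 3).
All other segments surface unchanged.

2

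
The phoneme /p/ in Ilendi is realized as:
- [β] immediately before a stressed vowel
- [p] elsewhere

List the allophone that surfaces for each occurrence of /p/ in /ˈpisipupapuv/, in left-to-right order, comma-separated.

[β], [p], [p], [p]

Occurrence 1 (position 1): immediately before a stressed vowel → [β].
Occurrence 2 (position 5): no conditioning environment matches → elsewhere allophone [p].
Occurrence 3 (position 7): no conditioning environment matches → elsewhere allophone [p].
Occurrence 4 (position 9): no conditioning environment matches → elsewhere allophone [p].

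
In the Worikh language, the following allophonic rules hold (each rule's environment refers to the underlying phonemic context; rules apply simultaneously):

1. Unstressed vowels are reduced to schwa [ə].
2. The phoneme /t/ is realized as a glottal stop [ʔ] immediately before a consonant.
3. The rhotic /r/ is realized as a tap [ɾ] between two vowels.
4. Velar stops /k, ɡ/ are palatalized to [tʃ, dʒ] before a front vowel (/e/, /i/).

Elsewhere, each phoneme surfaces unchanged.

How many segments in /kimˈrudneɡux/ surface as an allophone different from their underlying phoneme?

4

Segments that undergo a rule: /k/ → [tʃ] (rule 4); /i/ → [ə] (rule 1); /e/ → [ə] (rule 1); /u/ → [ə] (rule 1).
All other segments surface unchanged.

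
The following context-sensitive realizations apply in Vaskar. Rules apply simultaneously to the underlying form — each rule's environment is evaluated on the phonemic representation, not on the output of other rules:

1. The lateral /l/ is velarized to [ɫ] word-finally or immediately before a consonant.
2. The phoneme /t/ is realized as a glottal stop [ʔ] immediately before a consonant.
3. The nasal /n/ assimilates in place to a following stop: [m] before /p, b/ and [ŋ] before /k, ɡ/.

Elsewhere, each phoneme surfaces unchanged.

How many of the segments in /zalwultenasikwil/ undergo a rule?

Segments that undergo a rule: /l/ → [ɫ] (rule 1); /l/ → [ɫ] (rule 1); /l/ → [ɫ] (rule 1).
All other segments surface unchanged.

3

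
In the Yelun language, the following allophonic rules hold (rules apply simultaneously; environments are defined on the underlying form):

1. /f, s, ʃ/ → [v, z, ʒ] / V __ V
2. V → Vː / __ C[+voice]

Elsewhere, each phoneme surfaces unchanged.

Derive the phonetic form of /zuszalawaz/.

[zuszaːlaːwaːz]

/z/ (word-initial) is unaffected → [z].
/u/ (between /z/ and /s/) fails the environment for rule 2, so it stays [u].
/s/ — between /u/ and /z/; rule 1 does not apply here → [s].
/z/ — not in any rule's target class → [z].
/a/ (between /z/ and /l/) occurs before a voiced consonant → [aː] by rule 2.
/l/ — not in any rule's target class → [l].
/a/ (between /l/ and /w/) occurs before a voiced consonant → [aː] by rule 2.
/w/ (between /a/ and /a/): no rule targets it → [w].
Rule 2 applies to /a/ (between /w/ and /z/: before a voiced consonant) → [aː].
/z/ (word-final) is unaffected → [z].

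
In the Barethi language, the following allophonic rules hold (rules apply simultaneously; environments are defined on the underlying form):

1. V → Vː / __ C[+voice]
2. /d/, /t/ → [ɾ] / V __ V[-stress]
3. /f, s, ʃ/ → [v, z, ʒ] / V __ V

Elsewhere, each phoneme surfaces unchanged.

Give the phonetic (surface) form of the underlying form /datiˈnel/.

[daɾiːˈneːl]

/d/ — word-initial; rule 2 does not apply here → [d].
/a/ (between /d/ and /t/): rule 1 targets it, but not before a voiced consonant → unchanged [a].
/t/ meets the environment for rule 2 (between a vowel and a following unstressed vowel) → [ɾ].
Rule 1 applies to /i/ (between /t/ and /n/: before a voiced consonant) → [iː].
/n/ (between /i/ and /e/) is unaffected → [n].
/e/ (between /n/ and /l/) occurs before a voiced consonant → [eː] by rule 1.
/l/ — not in any rule's target class → [l].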